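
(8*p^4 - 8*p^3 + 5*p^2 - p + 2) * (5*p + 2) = 40*p^5 - 24*p^4 + 9*p^3 + 5*p^2 + 8*p + 4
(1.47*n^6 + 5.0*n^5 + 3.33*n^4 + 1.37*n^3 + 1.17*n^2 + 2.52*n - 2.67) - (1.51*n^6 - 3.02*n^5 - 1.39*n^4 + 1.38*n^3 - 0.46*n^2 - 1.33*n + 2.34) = -0.04*n^6 + 8.02*n^5 + 4.72*n^4 - 0.00999999999999979*n^3 + 1.63*n^2 + 3.85*n - 5.01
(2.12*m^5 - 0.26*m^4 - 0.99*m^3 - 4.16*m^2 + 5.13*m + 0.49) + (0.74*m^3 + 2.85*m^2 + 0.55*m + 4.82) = 2.12*m^5 - 0.26*m^4 - 0.25*m^3 - 1.31*m^2 + 5.68*m + 5.31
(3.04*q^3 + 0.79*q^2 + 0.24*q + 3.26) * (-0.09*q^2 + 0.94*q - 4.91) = -0.2736*q^5 + 2.7865*q^4 - 14.2054*q^3 - 3.9467*q^2 + 1.886*q - 16.0066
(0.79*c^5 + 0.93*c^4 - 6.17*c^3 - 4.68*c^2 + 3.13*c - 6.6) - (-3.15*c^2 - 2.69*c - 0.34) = 0.79*c^5 + 0.93*c^4 - 6.17*c^3 - 1.53*c^2 + 5.82*c - 6.26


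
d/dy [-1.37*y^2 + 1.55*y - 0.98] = 1.55 - 2.74*y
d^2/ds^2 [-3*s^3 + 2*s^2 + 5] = 4 - 18*s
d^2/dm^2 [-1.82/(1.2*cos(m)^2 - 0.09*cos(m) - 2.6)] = (-10.4832*(1 - cos(m)^2)^2 + 0.58968*cos(m)^3 - 27.969942*cos(m)^2 - 0.75348*cos(m) + 21.869484)/(-1.2*cos(m)^2 + 0.09*cos(m) + 2.6)^3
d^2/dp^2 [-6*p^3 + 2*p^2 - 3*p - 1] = 4 - 36*p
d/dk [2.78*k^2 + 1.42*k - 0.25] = 5.56*k + 1.42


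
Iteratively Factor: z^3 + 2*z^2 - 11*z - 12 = (z - 3)*(z^2 + 5*z + 4) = (z - 3)*(z + 4)*(z + 1)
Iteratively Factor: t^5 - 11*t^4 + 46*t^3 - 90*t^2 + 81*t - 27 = (t - 1)*(t^4 - 10*t^3 + 36*t^2 - 54*t + 27) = (t - 3)*(t - 1)*(t^3 - 7*t^2 + 15*t - 9) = (t - 3)^2*(t - 1)*(t^2 - 4*t + 3) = (t - 3)^2*(t - 1)^2*(t - 3)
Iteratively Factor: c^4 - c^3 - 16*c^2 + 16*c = (c + 4)*(c^3 - 5*c^2 + 4*c) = (c - 4)*(c + 4)*(c^2 - c) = (c - 4)*(c - 1)*(c + 4)*(c)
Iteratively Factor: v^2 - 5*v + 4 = (v - 4)*(v - 1)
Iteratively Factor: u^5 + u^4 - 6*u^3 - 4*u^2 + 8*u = (u)*(u^4 + u^3 - 6*u^2 - 4*u + 8) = u*(u + 2)*(u^3 - u^2 - 4*u + 4) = u*(u - 2)*(u + 2)*(u^2 + u - 2) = u*(u - 2)*(u - 1)*(u + 2)*(u + 2)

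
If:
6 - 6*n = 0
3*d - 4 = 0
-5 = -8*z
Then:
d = 4/3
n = 1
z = 5/8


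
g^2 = g^2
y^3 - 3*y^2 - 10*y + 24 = (y - 4)*(y - 2)*(y + 3)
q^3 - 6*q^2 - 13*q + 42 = (q - 7)*(q - 2)*(q + 3)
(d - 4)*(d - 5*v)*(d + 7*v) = d^3 + 2*d^2*v - 4*d^2 - 35*d*v^2 - 8*d*v + 140*v^2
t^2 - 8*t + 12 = (t - 6)*(t - 2)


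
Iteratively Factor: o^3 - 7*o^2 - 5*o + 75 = (o - 5)*(o^2 - 2*o - 15) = (o - 5)^2*(o + 3)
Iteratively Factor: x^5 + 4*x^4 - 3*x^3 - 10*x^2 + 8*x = (x - 1)*(x^4 + 5*x^3 + 2*x^2 - 8*x) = (x - 1)*(x + 4)*(x^3 + x^2 - 2*x) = (x - 1)^2*(x + 4)*(x^2 + 2*x) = (x - 1)^2*(x + 2)*(x + 4)*(x)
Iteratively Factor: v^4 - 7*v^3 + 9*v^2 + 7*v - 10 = (v - 5)*(v^3 - 2*v^2 - v + 2) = (v - 5)*(v + 1)*(v^2 - 3*v + 2) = (v - 5)*(v - 2)*(v + 1)*(v - 1)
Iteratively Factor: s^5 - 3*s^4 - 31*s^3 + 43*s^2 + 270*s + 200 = (s - 5)*(s^4 + 2*s^3 - 21*s^2 - 62*s - 40) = (s - 5)*(s + 2)*(s^3 - 21*s - 20) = (s - 5)*(s + 2)*(s + 4)*(s^2 - 4*s - 5) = (s - 5)^2*(s + 2)*(s + 4)*(s + 1)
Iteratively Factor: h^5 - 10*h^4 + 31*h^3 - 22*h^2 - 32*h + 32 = (h - 4)*(h^4 - 6*h^3 + 7*h^2 + 6*h - 8) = (h - 4)*(h - 2)*(h^3 - 4*h^2 - h + 4) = (h - 4)*(h - 2)*(h - 1)*(h^2 - 3*h - 4) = (h - 4)^2*(h - 2)*(h - 1)*(h + 1)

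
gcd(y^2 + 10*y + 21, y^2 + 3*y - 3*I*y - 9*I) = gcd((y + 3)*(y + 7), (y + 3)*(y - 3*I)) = y + 3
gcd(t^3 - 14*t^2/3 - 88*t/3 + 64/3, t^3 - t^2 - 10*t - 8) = 1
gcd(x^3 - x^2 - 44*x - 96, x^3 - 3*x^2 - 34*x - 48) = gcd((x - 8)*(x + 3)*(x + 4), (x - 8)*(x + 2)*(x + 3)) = x^2 - 5*x - 24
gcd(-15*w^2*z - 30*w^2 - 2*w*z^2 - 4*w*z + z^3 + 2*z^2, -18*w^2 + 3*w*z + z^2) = 1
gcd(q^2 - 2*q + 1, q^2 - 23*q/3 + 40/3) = 1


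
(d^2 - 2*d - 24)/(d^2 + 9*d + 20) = (d - 6)/(d + 5)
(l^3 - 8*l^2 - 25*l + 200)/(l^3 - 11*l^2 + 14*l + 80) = (l + 5)/(l + 2)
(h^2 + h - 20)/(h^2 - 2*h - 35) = (h - 4)/(h - 7)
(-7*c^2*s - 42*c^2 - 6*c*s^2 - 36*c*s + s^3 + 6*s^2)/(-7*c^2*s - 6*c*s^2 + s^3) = (s + 6)/s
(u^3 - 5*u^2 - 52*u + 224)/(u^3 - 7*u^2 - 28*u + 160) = (u + 7)/(u + 5)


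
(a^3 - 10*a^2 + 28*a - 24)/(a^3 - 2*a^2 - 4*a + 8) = (a - 6)/(a + 2)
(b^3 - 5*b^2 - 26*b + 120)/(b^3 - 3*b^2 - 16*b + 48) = (b^2 - b - 30)/(b^2 + b - 12)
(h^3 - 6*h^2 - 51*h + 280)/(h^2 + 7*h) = h - 13 + 40/h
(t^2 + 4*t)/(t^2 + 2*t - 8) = t/(t - 2)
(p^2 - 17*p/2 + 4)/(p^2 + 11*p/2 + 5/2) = (2*p^2 - 17*p + 8)/(2*p^2 + 11*p + 5)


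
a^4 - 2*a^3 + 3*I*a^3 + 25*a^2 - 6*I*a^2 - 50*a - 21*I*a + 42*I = (a - 2)*(a - 3*I)*(a - I)*(a + 7*I)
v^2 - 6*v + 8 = (v - 4)*(v - 2)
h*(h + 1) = h^2 + h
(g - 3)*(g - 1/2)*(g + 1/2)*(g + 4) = g^4 + g^3 - 49*g^2/4 - g/4 + 3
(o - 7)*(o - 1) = o^2 - 8*o + 7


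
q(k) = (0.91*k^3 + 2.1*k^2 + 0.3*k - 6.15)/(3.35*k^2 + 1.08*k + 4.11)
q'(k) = (-6.7*k - 1.08)*(0.91*k^3 + 2.1*k^2 + 0.3*k - 6.15)/(3.35*k^2 + 1.08*k + 4.11)^2 + (2.73*k^2 + 4.2*k + 0.3)/(3.35*k^2 + 1.08*k + 4.11)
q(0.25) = -1.29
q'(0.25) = 1.11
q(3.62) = 1.26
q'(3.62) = 0.37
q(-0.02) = -1.51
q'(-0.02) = 0.40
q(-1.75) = -0.41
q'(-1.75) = -0.24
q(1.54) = 0.19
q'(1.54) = 0.81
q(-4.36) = -0.68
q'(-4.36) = 0.23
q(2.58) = 0.83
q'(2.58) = 0.48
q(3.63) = 1.27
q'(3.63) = 0.37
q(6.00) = 2.04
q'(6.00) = 0.30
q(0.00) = -1.50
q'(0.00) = 0.47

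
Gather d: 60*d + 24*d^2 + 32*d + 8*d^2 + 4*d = 32*d^2 + 96*d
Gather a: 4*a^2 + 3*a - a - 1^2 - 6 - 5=4*a^2 + 2*a - 12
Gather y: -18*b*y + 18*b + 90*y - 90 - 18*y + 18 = 18*b + y*(72 - 18*b) - 72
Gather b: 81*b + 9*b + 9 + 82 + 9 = 90*b + 100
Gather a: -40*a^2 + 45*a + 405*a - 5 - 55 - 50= -40*a^2 + 450*a - 110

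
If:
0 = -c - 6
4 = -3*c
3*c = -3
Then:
No Solution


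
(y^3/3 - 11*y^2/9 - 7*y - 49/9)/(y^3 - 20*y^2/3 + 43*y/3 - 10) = (3*y^3 - 11*y^2 - 63*y - 49)/(3*(3*y^3 - 20*y^2 + 43*y - 30))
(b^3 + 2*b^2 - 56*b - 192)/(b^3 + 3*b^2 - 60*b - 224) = (b + 6)/(b + 7)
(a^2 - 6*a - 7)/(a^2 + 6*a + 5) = (a - 7)/(a + 5)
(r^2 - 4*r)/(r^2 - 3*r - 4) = r/(r + 1)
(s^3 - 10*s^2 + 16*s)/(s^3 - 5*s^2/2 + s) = 2*(s - 8)/(2*s - 1)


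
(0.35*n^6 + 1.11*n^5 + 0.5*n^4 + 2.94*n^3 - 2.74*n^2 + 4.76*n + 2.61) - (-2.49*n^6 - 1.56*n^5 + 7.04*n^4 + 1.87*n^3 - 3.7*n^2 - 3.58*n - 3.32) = 2.84*n^6 + 2.67*n^5 - 6.54*n^4 + 1.07*n^3 + 0.96*n^2 + 8.34*n + 5.93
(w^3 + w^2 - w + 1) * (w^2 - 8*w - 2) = w^5 - 7*w^4 - 11*w^3 + 7*w^2 - 6*w - 2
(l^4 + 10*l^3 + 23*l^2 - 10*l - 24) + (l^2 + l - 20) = l^4 + 10*l^3 + 24*l^2 - 9*l - 44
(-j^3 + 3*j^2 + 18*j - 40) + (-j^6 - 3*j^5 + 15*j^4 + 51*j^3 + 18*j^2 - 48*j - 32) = -j^6 - 3*j^5 + 15*j^4 + 50*j^3 + 21*j^2 - 30*j - 72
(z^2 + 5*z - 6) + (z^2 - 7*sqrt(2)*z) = 2*z^2 - 7*sqrt(2)*z + 5*z - 6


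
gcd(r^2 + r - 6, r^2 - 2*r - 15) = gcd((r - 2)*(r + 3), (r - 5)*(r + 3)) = r + 3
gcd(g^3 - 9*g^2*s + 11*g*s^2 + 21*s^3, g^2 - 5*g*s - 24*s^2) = 1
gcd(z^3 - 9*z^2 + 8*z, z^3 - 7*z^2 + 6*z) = z^2 - z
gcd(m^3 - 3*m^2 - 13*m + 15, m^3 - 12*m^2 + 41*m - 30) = m^2 - 6*m + 5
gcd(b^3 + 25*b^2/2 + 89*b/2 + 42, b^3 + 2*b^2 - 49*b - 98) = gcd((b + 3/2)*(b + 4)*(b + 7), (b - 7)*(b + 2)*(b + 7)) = b + 7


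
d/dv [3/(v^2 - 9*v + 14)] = 3*(9 - 2*v)/(v^2 - 9*v + 14)^2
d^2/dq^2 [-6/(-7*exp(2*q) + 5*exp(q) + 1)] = 6*((5 - 28*exp(q))*(-7*exp(2*q) + 5*exp(q) + 1) - 2*(14*exp(q) - 5)^2*exp(q))*exp(q)/(-7*exp(2*q) + 5*exp(q) + 1)^3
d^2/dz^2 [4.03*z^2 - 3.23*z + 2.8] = 8.06000000000000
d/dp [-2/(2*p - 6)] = (p - 3)^(-2)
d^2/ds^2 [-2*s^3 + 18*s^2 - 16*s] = 36 - 12*s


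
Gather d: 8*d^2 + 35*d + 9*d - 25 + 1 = 8*d^2 + 44*d - 24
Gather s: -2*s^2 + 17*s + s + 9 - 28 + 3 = -2*s^2 + 18*s - 16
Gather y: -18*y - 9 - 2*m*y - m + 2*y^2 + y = -m + 2*y^2 + y*(-2*m - 17) - 9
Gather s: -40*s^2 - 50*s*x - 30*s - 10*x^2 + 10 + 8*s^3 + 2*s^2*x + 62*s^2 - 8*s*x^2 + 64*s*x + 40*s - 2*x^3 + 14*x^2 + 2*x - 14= 8*s^3 + s^2*(2*x + 22) + s*(-8*x^2 + 14*x + 10) - 2*x^3 + 4*x^2 + 2*x - 4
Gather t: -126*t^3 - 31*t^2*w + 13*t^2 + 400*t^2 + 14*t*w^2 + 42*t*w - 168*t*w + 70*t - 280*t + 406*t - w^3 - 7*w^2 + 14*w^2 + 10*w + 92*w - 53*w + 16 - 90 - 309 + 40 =-126*t^3 + t^2*(413 - 31*w) + t*(14*w^2 - 126*w + 196) - w^3 + 7*w^2 + 49*w - 343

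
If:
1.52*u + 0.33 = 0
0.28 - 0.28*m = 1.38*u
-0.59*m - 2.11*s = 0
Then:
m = 2.07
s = -0.58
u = -0.22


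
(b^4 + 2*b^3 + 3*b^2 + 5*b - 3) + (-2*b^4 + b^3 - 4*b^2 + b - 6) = -b^4 + 3*b^3 - b^2 + 6*b - 9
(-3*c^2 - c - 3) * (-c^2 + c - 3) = 3*c^4 - 2*c^3 + 11*c^2 + 9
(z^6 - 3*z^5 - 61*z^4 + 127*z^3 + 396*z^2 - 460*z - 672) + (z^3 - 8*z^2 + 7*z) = z^6 - 3*z^5 - 61*z^4 + 128*z^3 + 388*z^2 - 453*z - 672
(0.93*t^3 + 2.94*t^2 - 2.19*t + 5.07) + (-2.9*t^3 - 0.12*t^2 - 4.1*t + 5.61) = -1.97*t^3 + 2.82*t^2 - 6.29*t + 10.68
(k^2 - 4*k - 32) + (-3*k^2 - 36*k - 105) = -2*k^2 - 40*k - 137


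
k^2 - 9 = (k - 3)*(k + 3)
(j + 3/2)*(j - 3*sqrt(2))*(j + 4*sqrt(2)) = j^3 + sqrt(2)*j^2 + 3*j^2/2 - 24*j + 3*sqrt(2)*j/2 - 36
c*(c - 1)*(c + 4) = c^3 + 3*c^2 - 4*c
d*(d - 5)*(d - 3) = d^3 - 8*d^2 + 15*d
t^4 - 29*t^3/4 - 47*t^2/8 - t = t*(t - 8)*(t + 1/4)*(t + 1/2)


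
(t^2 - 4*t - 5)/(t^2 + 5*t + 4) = (t - 5)/(t + 4)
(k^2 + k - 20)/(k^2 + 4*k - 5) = (k - 4)/(k - 1)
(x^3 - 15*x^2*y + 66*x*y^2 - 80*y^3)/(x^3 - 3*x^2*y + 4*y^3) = (x^2 - 13*x*y + 40*y^2)/(x^2 - x*y - 2*y^2)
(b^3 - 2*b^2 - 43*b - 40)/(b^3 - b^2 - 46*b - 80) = (b + 1)/(b + 2)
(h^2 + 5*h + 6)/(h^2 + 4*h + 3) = (h + 2)/(h + 1)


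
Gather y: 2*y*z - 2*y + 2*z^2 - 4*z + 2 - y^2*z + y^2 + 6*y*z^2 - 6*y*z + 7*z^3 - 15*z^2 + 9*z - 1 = y^2*(1 - z) + y*(6*z^2 - 4*z - 2) + 7*z^3 - 13*z^2 + 5*z + 1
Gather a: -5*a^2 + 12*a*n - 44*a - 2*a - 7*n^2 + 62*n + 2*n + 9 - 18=-5*a^2 + a*(12*n - 46) - 7*n^2 + 64*n - 9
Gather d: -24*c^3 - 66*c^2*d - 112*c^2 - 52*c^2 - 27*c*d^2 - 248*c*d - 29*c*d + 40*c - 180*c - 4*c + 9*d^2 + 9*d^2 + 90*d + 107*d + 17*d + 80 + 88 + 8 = -24*c^3 - 164*c^2 - 144*c + d^2*(18 - 27*c) + d*(-66*c^2 - 277*c + 214) + 176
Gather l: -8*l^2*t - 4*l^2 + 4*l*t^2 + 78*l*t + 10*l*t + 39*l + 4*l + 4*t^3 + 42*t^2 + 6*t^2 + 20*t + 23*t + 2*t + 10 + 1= l^2*(-8*t - 4) + l*(4*t^2 + 88*t + 43) + 4*t^3 + 48*t^2 + 45*t + 11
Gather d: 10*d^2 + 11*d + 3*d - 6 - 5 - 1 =10*d^2 + 14*d - 12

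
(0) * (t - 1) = 0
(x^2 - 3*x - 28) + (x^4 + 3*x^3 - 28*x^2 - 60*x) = x^4 + 3*x^3 - 27*x^2 - 63*x - 28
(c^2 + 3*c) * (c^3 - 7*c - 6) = c^5 + 3*c^4 - 7*c^3 - 27*c^2 - 18*c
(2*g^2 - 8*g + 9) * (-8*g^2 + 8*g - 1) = -16*g^4 + 80*g^3 - 138*g^2 + 80*g - 9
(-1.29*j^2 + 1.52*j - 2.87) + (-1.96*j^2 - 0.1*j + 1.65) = -3.25*j^2 + 1.42*j - 1.22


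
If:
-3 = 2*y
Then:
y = -3/2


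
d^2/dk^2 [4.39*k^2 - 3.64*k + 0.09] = 8.78000000000000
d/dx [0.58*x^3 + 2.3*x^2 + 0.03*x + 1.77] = 1.74*x^2 + 4.6*x + 0.03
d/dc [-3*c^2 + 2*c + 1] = 2 - 6*c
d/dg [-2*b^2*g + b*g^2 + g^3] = -2*b^2 + 2*b*g + 3*g^2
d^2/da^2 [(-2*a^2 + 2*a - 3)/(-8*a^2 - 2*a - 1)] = 4*(-80*a^3 + 264*a^2 + 96*a - 3)/(512*a^6 + 384*a^5 + 288*a^4 + 104*a^3 + 36*a^2 + 6*a + 1)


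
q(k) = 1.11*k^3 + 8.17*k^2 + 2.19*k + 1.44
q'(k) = 3.33*k^2 + 16.34*k + 2.19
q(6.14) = 579.83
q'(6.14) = 228.06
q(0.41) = 3.79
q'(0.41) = 9.45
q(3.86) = 195.46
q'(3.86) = 114.88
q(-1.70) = 15.87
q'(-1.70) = -15.96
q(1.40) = 23.57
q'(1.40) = 31.59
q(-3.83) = 50.54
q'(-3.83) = -11.54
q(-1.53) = 13.24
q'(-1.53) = -15.02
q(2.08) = 51.33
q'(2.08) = 50.58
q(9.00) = 1492.11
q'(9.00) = 418.98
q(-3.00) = 38.43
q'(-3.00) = -16.86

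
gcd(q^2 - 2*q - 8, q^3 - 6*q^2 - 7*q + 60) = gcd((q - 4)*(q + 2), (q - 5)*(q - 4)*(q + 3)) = q - 4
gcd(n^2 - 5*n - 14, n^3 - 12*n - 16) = n + 2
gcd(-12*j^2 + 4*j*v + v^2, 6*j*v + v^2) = 6*j + v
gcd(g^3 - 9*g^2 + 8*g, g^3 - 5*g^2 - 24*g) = g^2 - 8*g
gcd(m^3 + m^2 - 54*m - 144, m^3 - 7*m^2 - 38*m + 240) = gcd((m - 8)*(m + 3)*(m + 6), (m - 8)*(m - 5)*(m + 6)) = m^2 - 2*m - 48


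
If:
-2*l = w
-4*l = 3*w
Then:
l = 0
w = 0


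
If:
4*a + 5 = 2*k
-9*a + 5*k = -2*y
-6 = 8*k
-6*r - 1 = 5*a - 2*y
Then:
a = -13/8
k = -3/4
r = -5/8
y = -87/16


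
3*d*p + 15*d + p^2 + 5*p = (3*d + p)*(p + 5)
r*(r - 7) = r^2 - 7*r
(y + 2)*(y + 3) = y^2 + 5*y + 6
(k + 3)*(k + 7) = k^2 + 10*k + 21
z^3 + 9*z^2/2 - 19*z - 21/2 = (z - 3)*(z + 1/2)*(z + 7)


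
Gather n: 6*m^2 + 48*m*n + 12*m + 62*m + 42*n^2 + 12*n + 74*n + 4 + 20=6*m^2 + 74*m + 42*n^2 + n*(48*m + 86) + 24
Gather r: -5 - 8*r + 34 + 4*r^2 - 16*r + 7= 4*r^2 - 24*r + 36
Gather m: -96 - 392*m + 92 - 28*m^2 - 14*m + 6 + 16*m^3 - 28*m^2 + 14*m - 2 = 16*m^3 - 56*m^2 - 392*m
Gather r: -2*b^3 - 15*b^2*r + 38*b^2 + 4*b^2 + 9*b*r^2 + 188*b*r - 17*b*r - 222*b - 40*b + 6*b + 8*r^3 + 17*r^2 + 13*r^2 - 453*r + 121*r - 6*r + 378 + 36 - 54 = -2*b^3 + 42*b^2 - 256*b + 8*r^3 + r^2*(9*b + 30) + r*(-15*b^2 + 171*b - 338) + 360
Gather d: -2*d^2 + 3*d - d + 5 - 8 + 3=-2*d^2 + 2*d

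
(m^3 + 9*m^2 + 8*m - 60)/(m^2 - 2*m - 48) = (m^2 + 3*m - 10)/(m - 8)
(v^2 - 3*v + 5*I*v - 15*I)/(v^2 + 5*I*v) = (v - 3)/v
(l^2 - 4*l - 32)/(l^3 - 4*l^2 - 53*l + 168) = (l + 4)/(l^2 + 4*l - 21)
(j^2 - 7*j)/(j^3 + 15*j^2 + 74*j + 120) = j*(j - 7)/(j^3 + 15*j^2 + 74*j + 120)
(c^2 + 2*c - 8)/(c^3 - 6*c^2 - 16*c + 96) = (c - 2)/(c^2 - 10*c + 24)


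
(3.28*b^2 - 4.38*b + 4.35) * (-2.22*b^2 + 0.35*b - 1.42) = -7.2816*b^4 + 10.8716*b^3 - 15.8476*b^2 + 7.7421*b - 6.177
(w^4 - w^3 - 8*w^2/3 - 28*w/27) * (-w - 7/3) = -w^5 - 4*w^4/3 + 5*w^3 + 196*w^2/27 + 196*w/81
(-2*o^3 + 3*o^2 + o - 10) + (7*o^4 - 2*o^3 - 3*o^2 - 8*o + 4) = 7*o^4 - 4*o^3 - 7*o - 6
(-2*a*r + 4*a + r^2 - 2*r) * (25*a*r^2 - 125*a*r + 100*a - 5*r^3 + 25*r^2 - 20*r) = -50*a^2*r^3 + 350*a^2*r^2 - 700*a^2*r + 400*a^2 + 35*a*r^4 - 245*a*r^3 + 490*a*r^2 - 280*a*r - 5*r^5 + 35*r^4 - 70*r^3 + 40*r^2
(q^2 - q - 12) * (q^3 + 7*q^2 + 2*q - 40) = q^5 + 6*q^4 - 17*q^3 - 126*q^2 + 16*q + 480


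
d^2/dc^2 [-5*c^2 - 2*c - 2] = -10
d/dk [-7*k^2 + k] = 1 - 14*k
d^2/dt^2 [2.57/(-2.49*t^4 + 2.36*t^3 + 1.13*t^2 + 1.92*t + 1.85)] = ((76.7916*t^2 - 36.3912*t - 5.8082)*(-2.49*t^4 + 2.36*t^3 + 1.13*t^2 + 1.92*t + 1.85) + 2.57*(-19.92*t^3 + 14.16*t^2 + 4.52*t + 3.84)*(-9.96*t^3 + 7.08*t^2 + 2.26*t + 1.92))/(-2.49*t^4 + 2.36*t^3 + 1.13*t^2 + 1.92*t + 1.85)^3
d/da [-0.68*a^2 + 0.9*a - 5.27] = 0.9 - 1.36*a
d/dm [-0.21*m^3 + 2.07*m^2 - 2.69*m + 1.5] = -0.63*m^2 + 4.14*m - 2.69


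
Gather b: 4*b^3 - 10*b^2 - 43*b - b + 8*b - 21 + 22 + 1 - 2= 4*b^3 - 10*b^2 - 36*b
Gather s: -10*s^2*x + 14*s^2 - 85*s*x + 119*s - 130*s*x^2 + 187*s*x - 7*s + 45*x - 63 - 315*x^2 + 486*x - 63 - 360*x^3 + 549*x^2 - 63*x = s^2*(14 - 10*x) + s*(-130*x^2 + 102*x + 112) - 360*x^3 + 234*x^2 + 468*x - 126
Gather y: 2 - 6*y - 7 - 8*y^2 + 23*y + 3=-8*y^2 + 17*y - 2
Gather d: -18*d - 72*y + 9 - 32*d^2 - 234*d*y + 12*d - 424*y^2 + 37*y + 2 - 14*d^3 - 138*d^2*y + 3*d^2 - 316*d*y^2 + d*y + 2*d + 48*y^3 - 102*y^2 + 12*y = -14*d^3 + d^2*(-138*y - 29) + d*(-316*y^2 - 233*y - 4) + 48*y^3 - 526*y^2 - 23*y + 11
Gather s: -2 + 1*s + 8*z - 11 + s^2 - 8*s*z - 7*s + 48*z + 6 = s^2 + s*(-8*z - 6) + 56*z - 7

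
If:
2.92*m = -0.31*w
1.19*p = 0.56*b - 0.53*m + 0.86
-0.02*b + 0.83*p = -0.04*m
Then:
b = -0.094440561612773*w - 1.61859410430839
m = -0.106164383561644*w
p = 0.00284067965085578*w - 0.0390022675736961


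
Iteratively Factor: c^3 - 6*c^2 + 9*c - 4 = (c - 1)*(c^2 - 5*c + 4) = (c - 1)^2*(c - 4)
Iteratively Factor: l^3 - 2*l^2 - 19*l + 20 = (l - 5)*(l^2 + 3*l - 4) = (l - 5)*(l + 4)*(l - 1)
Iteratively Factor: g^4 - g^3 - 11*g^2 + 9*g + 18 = (g - 3)*(g^3 + 2*g^2 - 5*g - 6) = (g - 3)*(g + 1)*(g^2 + g - 6) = (g - 3)*(g + 1)*(g + 3)*(g - 2)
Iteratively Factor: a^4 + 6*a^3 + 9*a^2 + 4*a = (a)*(a^3 + 6*a^2 + 9*a + 4) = a*(a + 4)*(a^2 + 2*a + 1) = a*(a + 1)*(a + 4)*(a + 1)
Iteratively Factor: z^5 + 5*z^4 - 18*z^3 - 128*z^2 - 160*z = (z - 5)*(z^4 + 10*z^3 + 32*z^2 + 32*z) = (z - 5)*(z + 4)*(z^3 + 6*z^2 + 8*z) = (z - 5)*(z + 4)^2*(z^2 + 2*z) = (z - 5)*(z + 2)*(z + 4)^2*(z)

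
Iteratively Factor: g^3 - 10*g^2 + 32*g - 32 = (g - 4)*(g^2 - 6*g + 8) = (g - 4)^2*(g - 2)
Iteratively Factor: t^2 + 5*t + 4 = (t + 1)*(t + 4)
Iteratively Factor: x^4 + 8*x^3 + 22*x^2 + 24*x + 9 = (x + 3)*(x^3 + 5*x^2 + 7*x + 3) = (x + 1)*(x + 3)*(x^2 + 4*x + 3) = (x + 1)^2*(x + 3)*(x + 3)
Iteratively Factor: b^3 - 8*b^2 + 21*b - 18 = (b - 3)*(b^2 - 5*b + 6) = (b - 3)^2*(b - 2)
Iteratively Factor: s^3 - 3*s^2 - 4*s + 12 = (s - 3)*(s^2 - 4) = (s - 3)*(s - 2)*(s + 2)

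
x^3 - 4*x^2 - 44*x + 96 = (x - 8)*(x - 2)*(x + 6)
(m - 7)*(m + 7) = m^2 - 49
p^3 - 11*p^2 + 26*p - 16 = (p - 8)*(p - 2)*(p - 1)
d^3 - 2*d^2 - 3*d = d*(d - 3)*(d + 1)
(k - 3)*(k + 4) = k^2 + k - 12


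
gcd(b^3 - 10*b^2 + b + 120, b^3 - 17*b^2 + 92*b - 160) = b^2 - 13*b + 40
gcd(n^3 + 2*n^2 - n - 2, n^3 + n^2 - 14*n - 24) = n + 2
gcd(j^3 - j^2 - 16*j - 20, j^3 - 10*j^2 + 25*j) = j - 5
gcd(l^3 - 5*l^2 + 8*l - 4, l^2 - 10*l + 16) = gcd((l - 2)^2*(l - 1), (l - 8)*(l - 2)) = l - 2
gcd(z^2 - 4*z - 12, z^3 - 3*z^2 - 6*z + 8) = z + 2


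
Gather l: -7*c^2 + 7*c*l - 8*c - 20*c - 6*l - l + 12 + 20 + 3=-7*c^2 - 28*c + l*(7*c - 7) + 35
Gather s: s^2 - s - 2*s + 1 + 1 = s^2 - 3*s + 2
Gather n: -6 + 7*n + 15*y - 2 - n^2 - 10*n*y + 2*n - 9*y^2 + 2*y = -n^2 + n*(9 - 10*y) - 9*y^2 + 17*y - 8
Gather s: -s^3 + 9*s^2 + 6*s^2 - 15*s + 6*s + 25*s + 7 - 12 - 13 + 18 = -s^3 + 15*s^2 + 16*s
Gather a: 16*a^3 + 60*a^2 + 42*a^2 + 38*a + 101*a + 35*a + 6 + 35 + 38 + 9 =16*a^3 + 102*a^2 + 174*a + 88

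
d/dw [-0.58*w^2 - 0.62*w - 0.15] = -1.16*w - 0.62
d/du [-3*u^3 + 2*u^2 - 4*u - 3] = -9*u^2 + 4*u - 4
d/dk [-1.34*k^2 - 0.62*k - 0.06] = -2.68*k - 0.62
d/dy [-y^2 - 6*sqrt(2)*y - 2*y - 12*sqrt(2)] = -2*y - 6*sqrt(2) - 2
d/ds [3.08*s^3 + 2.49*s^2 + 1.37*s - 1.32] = 9.24*s^2 + 4.98*s + 1.37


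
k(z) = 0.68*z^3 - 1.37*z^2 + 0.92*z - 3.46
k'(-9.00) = 190.82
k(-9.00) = -618.43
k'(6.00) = 57.92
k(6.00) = 99.62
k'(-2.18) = 16.59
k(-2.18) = -19.02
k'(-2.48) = 20.26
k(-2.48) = -24.54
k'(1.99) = 3.55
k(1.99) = -1.70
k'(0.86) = 0.07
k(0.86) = -3.25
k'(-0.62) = 3.40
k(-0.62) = -4.72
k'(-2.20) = 16.82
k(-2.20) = -19.36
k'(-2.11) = 15.78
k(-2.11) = -17.89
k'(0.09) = 0.69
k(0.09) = -3.39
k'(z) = 2.04*z^2 - 2.74*z + 0.92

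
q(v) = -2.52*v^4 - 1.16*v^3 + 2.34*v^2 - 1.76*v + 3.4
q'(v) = -10.08*v^3 - 3.48*v^2 + 4.68*v - 1.76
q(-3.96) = -500.60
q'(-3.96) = 551.09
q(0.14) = 3.20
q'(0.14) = -1.20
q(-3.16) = -182.34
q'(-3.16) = 266.77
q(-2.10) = -20.85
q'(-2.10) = 66.42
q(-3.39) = -251.36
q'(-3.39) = 335.08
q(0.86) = 1.50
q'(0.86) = -6.72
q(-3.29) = -219.42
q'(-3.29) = 304.14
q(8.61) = -14427.52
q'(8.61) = -6653.28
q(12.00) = -53939.96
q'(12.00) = -17864.96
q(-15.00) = -123103.70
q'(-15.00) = 33165.04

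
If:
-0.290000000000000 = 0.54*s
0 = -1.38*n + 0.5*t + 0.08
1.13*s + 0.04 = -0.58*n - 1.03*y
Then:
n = 0.977330779054917 - 1.77586206896552*y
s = -0.54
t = 2.53743295019157 - 4.90137931034483*y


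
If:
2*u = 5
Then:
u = 5/2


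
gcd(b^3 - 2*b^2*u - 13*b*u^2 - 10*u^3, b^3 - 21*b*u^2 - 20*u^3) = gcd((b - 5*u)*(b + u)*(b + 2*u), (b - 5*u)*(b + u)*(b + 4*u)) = -b^2 + 4*b*u + 5*u^2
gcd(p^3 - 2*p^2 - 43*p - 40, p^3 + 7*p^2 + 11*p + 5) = p^2 + 6*p + 5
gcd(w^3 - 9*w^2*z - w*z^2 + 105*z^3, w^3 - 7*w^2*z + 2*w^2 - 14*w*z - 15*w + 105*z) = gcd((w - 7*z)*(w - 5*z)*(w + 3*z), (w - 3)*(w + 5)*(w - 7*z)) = -w + 7*z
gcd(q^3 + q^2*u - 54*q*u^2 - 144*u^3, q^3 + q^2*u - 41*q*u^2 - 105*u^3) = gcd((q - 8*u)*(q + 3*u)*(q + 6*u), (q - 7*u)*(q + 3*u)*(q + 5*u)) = q + 3*u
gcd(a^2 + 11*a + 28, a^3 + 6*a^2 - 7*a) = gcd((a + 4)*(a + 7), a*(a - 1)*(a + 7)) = a + 7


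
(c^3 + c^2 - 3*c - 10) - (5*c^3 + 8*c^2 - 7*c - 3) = -4*c^3 - 7*c^2 + 4*c - 7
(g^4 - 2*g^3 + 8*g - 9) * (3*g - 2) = 3*g^5 - 8*g^4 + 4*g^3 + 24*g^2 - 43*g + 18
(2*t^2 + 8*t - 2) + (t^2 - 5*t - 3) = 3*t^2 + 3*t - 5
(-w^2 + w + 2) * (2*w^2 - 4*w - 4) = -2*w^4 + 6*w^3 + 4*w^2 - 12*w - 8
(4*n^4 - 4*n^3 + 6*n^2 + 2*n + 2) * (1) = 4*n^4 - 4*n^3 + 6*n^2 + 2*n + 2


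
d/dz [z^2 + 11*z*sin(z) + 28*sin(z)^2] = 11*z*cos(z) + 2*z + 11*sin(z) + 28*sin(2*z)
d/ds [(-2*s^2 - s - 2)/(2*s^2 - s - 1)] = (4*s^2 + 12*s - 1)/(4*s^4 - 4*s^3 - 3*s^2 + 2*s + 1)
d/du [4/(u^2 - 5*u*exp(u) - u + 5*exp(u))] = 4*(5*u*exp(u) - 2*u + 1)/(u^2 - 5*u*exp(u) - u + 5*exp(u))^2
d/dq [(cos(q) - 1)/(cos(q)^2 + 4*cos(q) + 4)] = (cos(q) - 4)*sin(q)/(cos(q) + 2)^3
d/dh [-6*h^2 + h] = 1 - 12*h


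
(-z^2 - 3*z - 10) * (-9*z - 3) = 9*z^3 + 30*z^2 + 99*z + 30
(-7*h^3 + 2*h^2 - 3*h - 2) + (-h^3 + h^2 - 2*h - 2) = -8*h^3 + 3*h^2 - 5*h - 4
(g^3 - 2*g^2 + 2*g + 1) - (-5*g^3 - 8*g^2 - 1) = 6*g^3 + 6*g^2 + 2*g + 2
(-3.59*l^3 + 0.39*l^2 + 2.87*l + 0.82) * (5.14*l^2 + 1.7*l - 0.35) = -18.4526*l^5 - 4.0984*l^4 + 16.6713*l^3 + 8.9573*l^2 + 0.3895*l - 0.287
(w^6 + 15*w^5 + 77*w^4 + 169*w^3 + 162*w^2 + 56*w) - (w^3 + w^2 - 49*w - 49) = w^6 + 15*w^5 + 77*w^4 + 168*w^3 + 161*w^2 + 105*w + 49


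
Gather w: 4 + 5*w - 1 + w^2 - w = w^2 + 4*w + 3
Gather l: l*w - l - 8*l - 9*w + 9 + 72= l*(w - 9) - 9*w + 81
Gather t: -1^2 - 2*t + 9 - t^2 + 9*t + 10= -t^2 + 7*t + 18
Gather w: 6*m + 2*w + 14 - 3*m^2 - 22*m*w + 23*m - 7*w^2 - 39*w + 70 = -3*m^2 + 29*m - 7*w^2 + w*(-22*m - 37) + 84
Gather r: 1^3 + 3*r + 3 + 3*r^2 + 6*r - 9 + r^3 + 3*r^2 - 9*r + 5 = r^3 + 6*r^2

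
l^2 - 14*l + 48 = (l - 8)*(l - 6)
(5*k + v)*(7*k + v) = 35*k^2 + 12*k*v + v^2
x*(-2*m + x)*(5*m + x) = -10*m^2*x + 3*m*x^2 + x^3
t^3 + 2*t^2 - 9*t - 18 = (t - 3)*(t + 2)*(t + 3)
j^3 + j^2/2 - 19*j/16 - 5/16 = (j - 1)*(j + 1/4)*(j + 5/4)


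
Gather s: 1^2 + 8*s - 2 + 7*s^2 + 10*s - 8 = 7*s^2 + 18*s - 9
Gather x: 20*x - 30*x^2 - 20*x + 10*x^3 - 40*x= 10*x^3 - 30*x^2 - 40*x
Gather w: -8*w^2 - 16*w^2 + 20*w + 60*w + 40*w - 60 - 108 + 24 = -24*w^2 + 120*w - 144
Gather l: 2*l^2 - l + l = 2*l^2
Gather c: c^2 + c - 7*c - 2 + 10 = c^2 - 6*c + 8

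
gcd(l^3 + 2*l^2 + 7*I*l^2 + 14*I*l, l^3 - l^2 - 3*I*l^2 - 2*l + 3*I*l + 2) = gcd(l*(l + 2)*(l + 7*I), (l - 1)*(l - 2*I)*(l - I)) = 1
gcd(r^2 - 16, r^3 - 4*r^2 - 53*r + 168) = 1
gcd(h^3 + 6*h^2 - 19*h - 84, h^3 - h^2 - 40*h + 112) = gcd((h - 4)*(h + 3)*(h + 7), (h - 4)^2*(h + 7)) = h^2 + 3*h - 28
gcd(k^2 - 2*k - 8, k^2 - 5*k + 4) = k - 4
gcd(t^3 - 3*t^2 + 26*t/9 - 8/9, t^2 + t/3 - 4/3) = t - 1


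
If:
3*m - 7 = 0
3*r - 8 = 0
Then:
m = 7/3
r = 8/3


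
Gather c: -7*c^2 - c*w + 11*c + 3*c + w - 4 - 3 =-7*c^2 + c*(14 - w) + w - 7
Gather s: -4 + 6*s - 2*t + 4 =6*s - 2*t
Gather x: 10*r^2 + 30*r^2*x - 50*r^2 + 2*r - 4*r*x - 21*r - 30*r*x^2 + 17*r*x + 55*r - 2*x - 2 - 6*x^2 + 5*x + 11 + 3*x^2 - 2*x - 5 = -40*r^2 + 36*r + x^2*(-30*r - 3) + x*(30*r^2 + 13*r + 1) + 4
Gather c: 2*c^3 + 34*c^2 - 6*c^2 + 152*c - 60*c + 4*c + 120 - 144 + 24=2*c^3 + 28*c^2 + 96*c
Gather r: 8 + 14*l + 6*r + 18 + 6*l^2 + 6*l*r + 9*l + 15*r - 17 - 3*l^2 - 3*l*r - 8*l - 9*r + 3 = 3*l^2 + 15*l + r*(3*l + 12) + 12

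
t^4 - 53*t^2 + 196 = (t - 7)*(t - 2)*(t + 2)*(t + 7)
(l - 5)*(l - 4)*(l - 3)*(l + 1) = l^4 - 11*l^3 + 35*l^2 - 13*l - 60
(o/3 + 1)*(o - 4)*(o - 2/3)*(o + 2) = o^4/3 + o^3/9 - 44*o^2/9 - 44*o/9 + 16/3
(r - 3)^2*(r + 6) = r^3 - 27*r + 54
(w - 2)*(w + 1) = w^2 - w - 2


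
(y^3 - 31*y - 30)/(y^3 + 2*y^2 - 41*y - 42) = (y + 5)/(y + 7)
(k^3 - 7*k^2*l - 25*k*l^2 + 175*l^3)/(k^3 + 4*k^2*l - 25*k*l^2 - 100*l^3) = (k - 7*l)/(k + 4*l)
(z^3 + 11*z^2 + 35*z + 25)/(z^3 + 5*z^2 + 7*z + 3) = (z^2 + 10*z + 25)/(z^2 + 4*z + 3)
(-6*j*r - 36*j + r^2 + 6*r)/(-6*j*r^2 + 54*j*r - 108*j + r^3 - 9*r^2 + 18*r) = (r + 6)/(r^2 - 9*r + 18)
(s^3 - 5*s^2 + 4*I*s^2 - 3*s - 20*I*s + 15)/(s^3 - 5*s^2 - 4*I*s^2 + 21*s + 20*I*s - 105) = (s + I)/(s - 7*I)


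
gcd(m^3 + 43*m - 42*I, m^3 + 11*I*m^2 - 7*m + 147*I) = m + 7*I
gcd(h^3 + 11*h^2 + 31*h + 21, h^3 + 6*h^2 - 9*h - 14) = h^2 + 8*h + 7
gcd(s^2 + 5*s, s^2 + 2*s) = s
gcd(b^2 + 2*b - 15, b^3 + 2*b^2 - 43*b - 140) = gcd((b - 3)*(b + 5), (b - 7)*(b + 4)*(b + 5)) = b + 5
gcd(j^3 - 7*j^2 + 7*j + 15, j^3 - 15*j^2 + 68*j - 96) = j - 3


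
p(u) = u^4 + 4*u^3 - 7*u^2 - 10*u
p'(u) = 4*u^3 + 12*u^2 - 14*u - 10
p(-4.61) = -42.90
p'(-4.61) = -82.32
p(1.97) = -1.22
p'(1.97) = 39.57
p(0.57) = -7.13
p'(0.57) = -13.34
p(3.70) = 257.20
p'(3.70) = 305.09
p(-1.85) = -19.07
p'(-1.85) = 31.64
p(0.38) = -4.57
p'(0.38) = -13.37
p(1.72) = -8.80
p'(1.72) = 21.77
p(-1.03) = -0.37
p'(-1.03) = 12.78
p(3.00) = 96.00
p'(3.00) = 164.00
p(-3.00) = -60.00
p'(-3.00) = 32.00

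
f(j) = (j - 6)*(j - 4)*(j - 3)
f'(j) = (j - 6)*(j - 4) + (j - 6)*(j - 3) + (j - 4)*(j - 3)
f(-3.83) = -525.70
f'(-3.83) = 197.59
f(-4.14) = -589.33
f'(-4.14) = 213.06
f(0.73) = -39.12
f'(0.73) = 36.62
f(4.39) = -0.87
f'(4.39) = -2.32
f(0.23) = -60.26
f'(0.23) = 48.18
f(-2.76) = -341.09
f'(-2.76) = 148.61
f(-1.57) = -192.69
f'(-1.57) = 102.21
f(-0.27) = -87.55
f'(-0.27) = 61.24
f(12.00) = 432.00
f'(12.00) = 174.00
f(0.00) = -72.00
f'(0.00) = 54.00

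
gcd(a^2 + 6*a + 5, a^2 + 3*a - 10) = a + 5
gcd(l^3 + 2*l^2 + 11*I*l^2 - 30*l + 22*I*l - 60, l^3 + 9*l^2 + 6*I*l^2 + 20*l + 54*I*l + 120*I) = l + 6*I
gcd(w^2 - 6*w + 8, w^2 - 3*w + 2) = w - 2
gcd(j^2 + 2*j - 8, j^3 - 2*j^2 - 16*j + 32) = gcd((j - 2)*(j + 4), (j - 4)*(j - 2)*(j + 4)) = j^2 + 2*j - 8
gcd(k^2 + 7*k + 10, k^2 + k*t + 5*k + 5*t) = k + 5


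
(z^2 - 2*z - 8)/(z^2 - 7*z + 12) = (z + 2)/(z - 3)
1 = 1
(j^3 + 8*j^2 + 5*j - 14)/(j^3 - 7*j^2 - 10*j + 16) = (j + 7)/(j - 8)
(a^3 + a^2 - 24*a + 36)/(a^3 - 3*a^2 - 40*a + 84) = (a - 3)/(a - 7)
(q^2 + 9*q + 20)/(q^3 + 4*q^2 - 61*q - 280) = (q + 4)/(q^2 - q - 56)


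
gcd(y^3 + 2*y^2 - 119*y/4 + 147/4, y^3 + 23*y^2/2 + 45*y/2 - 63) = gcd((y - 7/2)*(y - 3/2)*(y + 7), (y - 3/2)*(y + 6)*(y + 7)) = y^2 + 11*y/2 - 21/2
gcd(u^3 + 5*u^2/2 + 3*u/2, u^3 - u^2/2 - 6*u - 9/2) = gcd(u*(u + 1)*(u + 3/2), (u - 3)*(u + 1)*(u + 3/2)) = u^2 + 5*u/2 + 3/2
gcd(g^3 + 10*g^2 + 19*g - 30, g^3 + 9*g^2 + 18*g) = g + 6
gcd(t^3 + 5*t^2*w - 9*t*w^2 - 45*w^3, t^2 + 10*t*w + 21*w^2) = t + 3*w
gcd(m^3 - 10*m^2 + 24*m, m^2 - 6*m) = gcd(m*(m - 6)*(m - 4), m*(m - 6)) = m^2 - 6*m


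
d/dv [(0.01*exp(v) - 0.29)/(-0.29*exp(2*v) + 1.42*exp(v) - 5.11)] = (0.0029*exp(2*v) - 0.1682*exp(v) + 0.3607)*exp(v)/(0.0841*exp(4*v) - 0.8236*exp(3*v) + 4.9802*exp(2*v) - 14.5124*exp(v) + 26.1121)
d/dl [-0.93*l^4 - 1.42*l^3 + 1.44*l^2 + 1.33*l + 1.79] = -3.72*l^3 - 4.26*l^2 + 2.88*l + 1.33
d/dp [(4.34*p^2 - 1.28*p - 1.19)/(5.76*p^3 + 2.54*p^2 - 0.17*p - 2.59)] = (-24.9984*p^4 + 14.7456*p^3 + 23.0766*p^2 - 16.436*p + 3.1129)/(33.1776*p^6 + 29.2608*p^5 + 4.4932*p^4 - 30.7004*p^3 - 13.1283*p^2 + 0.8806*p + 6.7081)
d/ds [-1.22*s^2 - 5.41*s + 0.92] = -2.44*s - 5.41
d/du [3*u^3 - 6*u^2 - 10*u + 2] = 9*u^2 - 12*u - 10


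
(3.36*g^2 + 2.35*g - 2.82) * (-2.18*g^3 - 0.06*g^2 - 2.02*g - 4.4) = -7.3248*g^5 - 5.3246*g^4 - 0.7806*g^3 - 19.3618*g^2 - 4.6436*g + 12.408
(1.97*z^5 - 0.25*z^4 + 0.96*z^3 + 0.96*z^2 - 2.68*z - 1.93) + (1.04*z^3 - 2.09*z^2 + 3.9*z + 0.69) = 1.97*z^5 - 0.25*z^4 + 2.0*z^3 - 1.13*z^2 + 1.22*z - 1.24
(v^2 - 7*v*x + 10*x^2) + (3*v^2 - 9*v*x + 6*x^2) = 4*v^2 - 16*v*x + 16*x^2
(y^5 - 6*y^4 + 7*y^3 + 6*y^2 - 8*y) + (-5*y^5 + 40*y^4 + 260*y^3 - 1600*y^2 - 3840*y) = -4*y^5 + 34*y^4 + 267*y^3 - 1594*y^2 - 3848*y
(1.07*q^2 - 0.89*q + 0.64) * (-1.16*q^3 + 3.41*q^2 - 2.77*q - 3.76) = -1.2412*q^5 + 4.6811*q^4 - 6.7412*q^3 + 0.6245*q^2 + 1.5736*q - 2.4064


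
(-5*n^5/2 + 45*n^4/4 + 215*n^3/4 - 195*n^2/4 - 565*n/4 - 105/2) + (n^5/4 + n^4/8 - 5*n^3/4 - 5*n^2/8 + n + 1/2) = -9*n^5/4 + 91*n^4/8 + 105*n^3/2 - 395*n^2/8 - 561*n/4 - 52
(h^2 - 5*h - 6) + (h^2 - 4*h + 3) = 2*h^2 - 9*h - 3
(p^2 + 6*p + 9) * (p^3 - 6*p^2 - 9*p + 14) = p^5 - 36*p^3 - 94*p^2 + 3*p + 126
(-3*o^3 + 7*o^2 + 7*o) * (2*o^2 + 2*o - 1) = -6*o^5 + 8*o^4 + 31*o^3 + 7*o^2 - 7*o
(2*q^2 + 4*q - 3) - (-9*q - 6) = 2*q^2 + 13*q + 3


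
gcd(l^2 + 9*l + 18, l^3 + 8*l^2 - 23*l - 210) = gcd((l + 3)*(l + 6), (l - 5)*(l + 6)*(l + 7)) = l + 6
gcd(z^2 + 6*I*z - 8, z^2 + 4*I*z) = z + 4*I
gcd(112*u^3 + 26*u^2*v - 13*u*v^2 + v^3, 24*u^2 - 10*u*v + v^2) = 1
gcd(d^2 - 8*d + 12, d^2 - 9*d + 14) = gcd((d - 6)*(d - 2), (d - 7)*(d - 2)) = d - 2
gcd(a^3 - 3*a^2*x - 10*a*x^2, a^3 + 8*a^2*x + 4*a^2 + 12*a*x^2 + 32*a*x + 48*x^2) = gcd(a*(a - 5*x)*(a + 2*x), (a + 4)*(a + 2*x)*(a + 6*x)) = a + 2*x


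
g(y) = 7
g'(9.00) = 0.00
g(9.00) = 7.00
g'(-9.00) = 0.00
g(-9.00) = 7.00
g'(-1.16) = 0.00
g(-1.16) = 7.00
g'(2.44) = 0.00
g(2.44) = 7.00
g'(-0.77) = 0.00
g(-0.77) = 7.00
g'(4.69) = 0.00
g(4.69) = 7.00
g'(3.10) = 0.00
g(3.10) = 7.00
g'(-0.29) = 0.00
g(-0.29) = 7.00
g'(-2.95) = 0.00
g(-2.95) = 7.00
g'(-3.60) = 0.00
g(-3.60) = 7.00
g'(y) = 0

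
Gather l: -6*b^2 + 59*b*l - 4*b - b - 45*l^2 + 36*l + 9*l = -6*b^2 - 5*b - 45*l^2 + l*(59*b + 45)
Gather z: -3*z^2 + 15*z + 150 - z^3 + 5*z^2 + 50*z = -z^3 + 2*z^2 + 65*z + 150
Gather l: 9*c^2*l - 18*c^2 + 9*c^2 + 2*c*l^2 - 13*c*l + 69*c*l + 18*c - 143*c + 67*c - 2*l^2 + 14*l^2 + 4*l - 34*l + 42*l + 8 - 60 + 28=-9*c^2 - 58*c + l^2*(2*c + 12) + l*(9*c^2 + 56*c + 12) - 24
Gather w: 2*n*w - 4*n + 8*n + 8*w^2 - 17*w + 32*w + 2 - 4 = 4*n + 8*w^2 + w*(2*n + 15) - 2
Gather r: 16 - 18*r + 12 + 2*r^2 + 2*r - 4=2*r^2 - 16*r + 24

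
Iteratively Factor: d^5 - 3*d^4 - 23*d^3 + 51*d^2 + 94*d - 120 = (d + 4)*(d^4 - 7*d^3 + 5*d^2 + 31*d - 30) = (d - 1)*(d + 4)*(d^3 - 6*d^2 - d + 30) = (d - 3)*(d - 1)*(d + 4)*(d^2 - 3*d - 10) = (d - 3)*(d - 1)*(d + 2)*(d + 4)*(d - 5)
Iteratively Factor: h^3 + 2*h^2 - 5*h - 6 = (h + 1)*(h^2 + h - 6) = (h - 2)*(h + 1)*(h + 3)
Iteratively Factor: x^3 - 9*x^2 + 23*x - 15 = (x - 1)*(x^2 - 8*x + 15) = (x - 3)*(x - 1)*(x - 5)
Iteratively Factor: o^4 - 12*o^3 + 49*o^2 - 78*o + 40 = (o - 4)*(o^3 - 8*o^2 + 17*o - 10) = (o - 4)*(o - 1)*(o^2 - 7*o + 10) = (o - 5)*(o - 4)*(o - 1)*(o - 2)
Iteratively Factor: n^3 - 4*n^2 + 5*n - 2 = (n - 1)*(n^2 - 3*n + 2) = (n - 2)*(n - 1)*(n - 1)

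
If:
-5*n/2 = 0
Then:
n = 0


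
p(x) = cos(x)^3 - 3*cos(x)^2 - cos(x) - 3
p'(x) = -3*sin(x)*cos(x)^2 + 6*sin(x)*cos(x) + sin(x)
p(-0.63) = -5.24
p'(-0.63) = -2.29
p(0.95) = -4.40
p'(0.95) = 2.83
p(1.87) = -2.99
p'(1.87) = -0.98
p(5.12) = -3.81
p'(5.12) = -2.67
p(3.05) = -5.97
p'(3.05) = -0.73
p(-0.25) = -5.88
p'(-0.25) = -0.99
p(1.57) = -3.00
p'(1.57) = 1.00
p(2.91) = -5.79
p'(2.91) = -1.76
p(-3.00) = -5.92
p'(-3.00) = 1.11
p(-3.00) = -5.92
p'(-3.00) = 1.11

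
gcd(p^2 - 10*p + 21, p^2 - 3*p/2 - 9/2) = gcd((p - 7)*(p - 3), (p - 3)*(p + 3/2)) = p - 3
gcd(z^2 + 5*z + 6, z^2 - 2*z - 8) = z + 2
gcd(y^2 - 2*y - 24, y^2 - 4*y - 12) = y - 6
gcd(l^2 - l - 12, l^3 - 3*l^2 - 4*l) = l - 4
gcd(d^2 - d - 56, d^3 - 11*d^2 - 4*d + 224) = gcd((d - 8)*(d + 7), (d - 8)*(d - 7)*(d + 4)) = d - 8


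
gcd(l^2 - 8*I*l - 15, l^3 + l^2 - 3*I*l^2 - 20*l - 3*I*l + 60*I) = l - 3*I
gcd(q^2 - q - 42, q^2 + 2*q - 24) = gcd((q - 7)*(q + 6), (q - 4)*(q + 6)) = q + 6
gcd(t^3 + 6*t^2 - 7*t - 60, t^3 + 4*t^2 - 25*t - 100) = t^2 + 9*t + 20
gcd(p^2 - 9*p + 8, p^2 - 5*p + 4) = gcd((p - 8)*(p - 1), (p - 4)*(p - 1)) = p - 1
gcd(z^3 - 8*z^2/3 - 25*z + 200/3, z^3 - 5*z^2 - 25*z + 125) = z^2 - 25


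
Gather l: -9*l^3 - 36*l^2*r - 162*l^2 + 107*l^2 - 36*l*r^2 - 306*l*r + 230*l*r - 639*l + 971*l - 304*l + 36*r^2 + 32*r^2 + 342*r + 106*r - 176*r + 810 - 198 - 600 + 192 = -9*l^3 + l^2*(-36*r - 55) + l*(-36*r^2 - 76*r + 28) + 68*r^2 + 272*r + 204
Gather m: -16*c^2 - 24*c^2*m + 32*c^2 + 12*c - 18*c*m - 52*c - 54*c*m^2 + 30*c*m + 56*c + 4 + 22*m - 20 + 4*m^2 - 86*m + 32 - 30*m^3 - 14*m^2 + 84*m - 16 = 16*c^2 + 16*c - 30*m^3 + m^2*(-54*c - 10) + m*(-24*c^2 + 12*c + 20)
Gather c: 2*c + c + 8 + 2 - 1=3*c + 9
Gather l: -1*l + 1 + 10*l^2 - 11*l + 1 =10*l^2 - 12*l + 2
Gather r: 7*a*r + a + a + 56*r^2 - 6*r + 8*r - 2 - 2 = 2*a + 56*r^2 + r*(7*a + 2) - 4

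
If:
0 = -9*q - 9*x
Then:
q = -x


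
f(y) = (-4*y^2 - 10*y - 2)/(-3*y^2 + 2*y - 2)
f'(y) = (-8*y - 10)/(-3*y^2 + 2*y - 2) + (6*y - 2)*(-4*y^2 - 10*y - 2)/(-3*y^2 + 2*y - 2)^2 = 2*(-19*y^2 + 2*y + 12)/(9*y^4 - 12*y^3 + 16*y^2 - 8*y + 4)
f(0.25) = 2.81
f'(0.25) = 7.95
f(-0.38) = -0.38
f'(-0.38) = 1.67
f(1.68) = 4.23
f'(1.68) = -1.52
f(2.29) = 3.49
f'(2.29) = -0.96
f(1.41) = 4.68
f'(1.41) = -1.73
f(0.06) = 1.38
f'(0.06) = 6.74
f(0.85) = 5.43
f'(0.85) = -0.01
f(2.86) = 3.04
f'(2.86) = -0.64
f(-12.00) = 1.00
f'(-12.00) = -0.03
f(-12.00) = 1.00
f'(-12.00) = -0.03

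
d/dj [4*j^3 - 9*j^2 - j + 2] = 12*j^2 - 18*j - 1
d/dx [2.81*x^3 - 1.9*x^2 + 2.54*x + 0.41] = 8.43*x^2 - 3.8*x + 2.54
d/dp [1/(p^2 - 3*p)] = (3 - 2*p)/(p^2*(p - 3)^2)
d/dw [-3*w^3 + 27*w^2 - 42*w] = -9*w^2 + 54*w - 42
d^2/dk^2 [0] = 0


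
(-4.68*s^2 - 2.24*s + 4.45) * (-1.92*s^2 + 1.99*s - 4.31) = 8.9856*s^4 - 5.0124*s^3 + 7.1692*s^2 + 18.5099*s - 19.1795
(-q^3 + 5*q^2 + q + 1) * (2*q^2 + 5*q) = -2*q^5 + 5*q^4 + 27*q^3 + 7*q^2 + 5*q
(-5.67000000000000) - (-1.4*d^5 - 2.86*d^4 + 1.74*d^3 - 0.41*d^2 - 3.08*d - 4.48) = 1.4*d^5 + 2.86*d^4 - 1.74*d^3 + 0.41*d^2 + 3.08*d - 1.19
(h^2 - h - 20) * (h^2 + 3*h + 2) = h^4 + 2*h^3 - 21*h^2 - 62*h - 40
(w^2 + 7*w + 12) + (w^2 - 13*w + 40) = 2*w^2 - 6*w + 52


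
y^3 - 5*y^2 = y^2*(y - 5)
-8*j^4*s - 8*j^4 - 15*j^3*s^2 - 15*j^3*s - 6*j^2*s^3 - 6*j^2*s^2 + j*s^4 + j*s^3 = (-8*j + s)*(j + s)^2*(j*s + j)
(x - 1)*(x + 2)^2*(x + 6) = x^4 + 9*x^3 + 18*x^2 - 4*x - 24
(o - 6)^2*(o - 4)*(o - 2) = o^4 - 18*o^3 + 116*o^2 - 312*o + 288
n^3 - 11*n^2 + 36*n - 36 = (n - 6)*(n - 3)*(n - 2)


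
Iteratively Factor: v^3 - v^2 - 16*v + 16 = (v + 4)*(v^2 - 5*v + 4) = (v - 1)*(v + 4)*(v - 4)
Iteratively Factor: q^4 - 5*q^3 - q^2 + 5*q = (q - 5)*(q^3 - q) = (q - 5)*(q - 1)*(q^2 + q) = q*(q - 5)*(q - 1)*(q + 1)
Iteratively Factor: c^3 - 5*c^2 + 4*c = (c - 4)*(c^2 - c) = (c - 4)*(c - 1)*(c)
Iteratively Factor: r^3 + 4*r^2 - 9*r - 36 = (r + 4)*(r^2 - 9) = (r + 3)*(r + 4)*(r - 3)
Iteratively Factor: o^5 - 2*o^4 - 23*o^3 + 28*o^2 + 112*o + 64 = (o + 4)*(o^4 - 6*o^3 + o^2 + 24*o + 16) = (o - 4)*(o + 4)*(o^3 - 2*o^2 - 7*o - 4) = (o - 4)^2*(o + 4)*(o^2 + 2*o + 1) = (o - 4)^2*(o + 1)*(o + 4)*(o + 1)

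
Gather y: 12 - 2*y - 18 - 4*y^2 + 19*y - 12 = -4*y^2 + 17*y - 18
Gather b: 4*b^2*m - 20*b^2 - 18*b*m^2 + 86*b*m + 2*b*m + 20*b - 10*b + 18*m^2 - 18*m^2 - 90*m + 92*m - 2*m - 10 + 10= b^2*(4*m - 20) + b*(-18*m^2 + 88*m + 10)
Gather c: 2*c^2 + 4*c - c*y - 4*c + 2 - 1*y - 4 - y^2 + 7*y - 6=2*c^2 - c*y - y^2 + 6*y - 8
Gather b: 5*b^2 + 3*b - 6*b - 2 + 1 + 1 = 5*b^2 - 3*b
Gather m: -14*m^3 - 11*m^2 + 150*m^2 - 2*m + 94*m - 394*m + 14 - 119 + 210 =-14*m^3 + 139*m^2 - 302*m + 105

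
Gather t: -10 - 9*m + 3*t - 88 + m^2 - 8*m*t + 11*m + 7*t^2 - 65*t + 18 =m^2 + 2*m + 7*t^2 + t*(-8*m - 62) - 80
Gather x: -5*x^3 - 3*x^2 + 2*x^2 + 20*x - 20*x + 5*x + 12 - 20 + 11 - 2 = -5*x^3 - x^2 + 5*x + 1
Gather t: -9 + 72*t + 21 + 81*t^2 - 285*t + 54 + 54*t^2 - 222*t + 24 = 135*t^2 - 435*t + 90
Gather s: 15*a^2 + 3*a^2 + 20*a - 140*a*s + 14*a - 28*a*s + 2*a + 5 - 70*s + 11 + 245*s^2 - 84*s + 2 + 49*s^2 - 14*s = 18*a^2 + 36*a + 294*s^2 + s*(-168*a - 168) + 18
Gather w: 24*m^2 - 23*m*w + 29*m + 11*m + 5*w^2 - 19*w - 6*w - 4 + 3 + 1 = 24*m^2 + 40*m + 5*w^2 + w*(-23*m - 25)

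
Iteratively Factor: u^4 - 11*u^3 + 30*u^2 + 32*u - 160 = (u + 2)*(u^3 - 13*u^2 + 56*u - 80) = (u - 4)*(u + 2)*(u^2 - 9*u + 20) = (u - 4)^2*(u + 2)*(u - 5)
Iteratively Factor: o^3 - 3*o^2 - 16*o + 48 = (o + 4)*(o^2 - 7*o + 12) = (o - 3)*(o + 4)*(o - 4)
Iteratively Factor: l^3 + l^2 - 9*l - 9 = (l + 1)*(l^2 - 9) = (l - 3)*(l + 1)*(l + 3)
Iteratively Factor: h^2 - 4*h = (h - 4)*(h)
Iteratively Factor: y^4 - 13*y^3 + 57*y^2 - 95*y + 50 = (y - 5)*(y^3 - 8*y^2 + 17*y - 10) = (y - 5)^2*(y^2 - 3*y + 2) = (y - 5)^2*(y - 1)*(y - 2)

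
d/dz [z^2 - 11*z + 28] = 2*z - 11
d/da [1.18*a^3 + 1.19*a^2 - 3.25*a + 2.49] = 3.54*a^2 + 2.38*a - 3.25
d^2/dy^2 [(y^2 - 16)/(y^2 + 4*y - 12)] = 8*(-y^3 - 3*y^2 - 48*y - 76)/(y^6 + 12*y^5 + 12*y^4 - 224*y^3 - 144*y^2 + 1728*y - 1728)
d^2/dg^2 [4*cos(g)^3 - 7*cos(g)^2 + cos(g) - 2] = -4*cos(g) + 14*cos(2*g) - 9*cos(3*g)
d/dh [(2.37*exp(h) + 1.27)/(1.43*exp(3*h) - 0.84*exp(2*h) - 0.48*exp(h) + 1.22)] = (-6.7782*exp(3*h) - 3.4575*exp(2*h) + 2.1336*exp(h) + 3.501)*exp(h)/(2.0449*exp(6*h) - 2.4024*exp(5*h) - 0.6672*exp(4*h) + 4.2956*exp(3*h) - 1.8192*exp(2*h) - 1.1712*exp(h) + 1.4884)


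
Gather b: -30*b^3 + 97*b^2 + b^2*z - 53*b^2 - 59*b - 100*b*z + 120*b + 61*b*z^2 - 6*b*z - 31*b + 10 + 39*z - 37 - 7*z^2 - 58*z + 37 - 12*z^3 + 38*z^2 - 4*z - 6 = -30*b^3 + b^2*(z + 44) + b*(61*z^2 - 106*z + 30) - 12*z^3 + 31*z^2 - 23*z + 4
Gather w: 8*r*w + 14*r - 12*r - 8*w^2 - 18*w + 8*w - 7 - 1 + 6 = 2*r - 8*w^2 + w*(8*r - 10) - 2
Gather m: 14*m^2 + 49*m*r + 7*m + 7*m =14*m^2 + m*(49*r + 14)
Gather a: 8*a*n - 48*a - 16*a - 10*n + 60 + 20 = a*(8*n - 64) - 10*n + 80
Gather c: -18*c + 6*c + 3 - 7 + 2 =-12*c - 2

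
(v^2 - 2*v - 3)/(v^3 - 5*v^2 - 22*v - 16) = (v - 3)/(v^2 - 6*v - 16)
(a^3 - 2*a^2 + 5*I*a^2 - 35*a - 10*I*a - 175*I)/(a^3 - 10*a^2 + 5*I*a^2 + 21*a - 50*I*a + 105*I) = (a + 5)/(a - 3)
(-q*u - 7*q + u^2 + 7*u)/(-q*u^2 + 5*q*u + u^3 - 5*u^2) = (u + 7)/(u*(u - 5))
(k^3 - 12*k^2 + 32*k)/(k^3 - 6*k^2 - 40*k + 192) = k/(k + 6)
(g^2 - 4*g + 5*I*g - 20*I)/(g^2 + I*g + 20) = (g - 4)/(g - 4*I)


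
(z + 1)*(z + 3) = z^2 + 4*z + 3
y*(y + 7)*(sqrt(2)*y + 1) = sqrt(2)*y^3 + y^2 + 7*sqrt(2)*y^2 + 7*y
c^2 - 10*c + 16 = (c - 8)*(c - 2)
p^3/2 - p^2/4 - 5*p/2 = p*(p/2 + 1)*(p - 5/2)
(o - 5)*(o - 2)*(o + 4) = o^3 - 3*o^2 - 18*o + 40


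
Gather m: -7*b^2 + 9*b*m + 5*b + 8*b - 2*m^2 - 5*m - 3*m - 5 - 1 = -7*b^2 + 13*b - 2*m^2 + m*(9*b - 8) - 6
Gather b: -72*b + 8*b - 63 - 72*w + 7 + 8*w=-64*b - 64*w - 56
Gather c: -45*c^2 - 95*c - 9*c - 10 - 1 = -45*c^2 - 104*c - 11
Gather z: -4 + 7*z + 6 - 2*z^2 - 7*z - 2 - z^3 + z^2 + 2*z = -z^3 - z^2 + 2*z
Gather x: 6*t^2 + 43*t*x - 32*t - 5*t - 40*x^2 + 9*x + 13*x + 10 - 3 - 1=6*t^2 - 37*t - 40*x^2 + x*(43*t + 22) + 6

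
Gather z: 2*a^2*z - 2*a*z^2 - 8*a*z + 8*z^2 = z^2*(8 - 2*a) + z*(2*a^2 - 8*a)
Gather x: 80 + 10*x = 10*x + 80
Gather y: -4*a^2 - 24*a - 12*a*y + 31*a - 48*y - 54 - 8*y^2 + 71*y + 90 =-4*a^2 + 7*a - 8*y^2 + y*(23 - 12*a) + 36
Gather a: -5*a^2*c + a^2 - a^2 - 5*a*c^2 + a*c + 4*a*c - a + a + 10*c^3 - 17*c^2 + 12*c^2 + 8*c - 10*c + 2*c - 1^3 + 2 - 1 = -5*a^2*c + a*(-5*c^2 + 5*c) + 10*c^3 - 5*c^2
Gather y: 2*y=2*y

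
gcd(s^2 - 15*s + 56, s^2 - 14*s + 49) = s - 7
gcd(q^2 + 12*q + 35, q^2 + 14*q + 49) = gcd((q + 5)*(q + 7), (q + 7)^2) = q + 7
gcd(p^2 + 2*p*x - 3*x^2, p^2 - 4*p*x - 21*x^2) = p + 3*x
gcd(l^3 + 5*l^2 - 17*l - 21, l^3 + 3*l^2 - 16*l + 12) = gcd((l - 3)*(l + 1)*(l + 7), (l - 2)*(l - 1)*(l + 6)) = 1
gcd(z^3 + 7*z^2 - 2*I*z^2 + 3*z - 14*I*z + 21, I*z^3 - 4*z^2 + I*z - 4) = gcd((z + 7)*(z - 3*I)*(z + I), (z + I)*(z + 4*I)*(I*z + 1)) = z + I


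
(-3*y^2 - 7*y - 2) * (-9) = 27*y^2 + 63*y + 18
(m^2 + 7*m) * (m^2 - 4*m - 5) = m^4 + 3*m^3 - 33*m^2 - 35*m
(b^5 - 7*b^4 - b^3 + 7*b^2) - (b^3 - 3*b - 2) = b^5 - 7*b^4 - 2*b^3 + 7*b^2 + 3*b + 2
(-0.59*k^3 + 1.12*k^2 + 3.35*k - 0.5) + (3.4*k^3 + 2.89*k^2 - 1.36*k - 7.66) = 2.81*k^3 + 4.01*k^2 + 1.99*k - 8.16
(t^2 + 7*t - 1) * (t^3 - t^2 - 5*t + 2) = t^5 + 6*t^4 - 13*t^3 - 32*t^2 + 19*t - 2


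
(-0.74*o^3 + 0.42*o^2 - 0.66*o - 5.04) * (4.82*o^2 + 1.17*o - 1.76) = -3.5668*o^5 + 1.1586*o^4 - 1.3874*o^3 - 25.8042*o^2 - 4.7352*o + 8.8704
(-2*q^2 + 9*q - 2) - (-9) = -2*q^2 + 9*q + 7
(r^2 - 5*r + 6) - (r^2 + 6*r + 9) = -11*r - 3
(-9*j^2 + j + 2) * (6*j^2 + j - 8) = -54*j^4 - 3*j^3 + 85*j^2 - 6*j - 16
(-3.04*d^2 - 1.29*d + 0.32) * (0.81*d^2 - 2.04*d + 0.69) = -2.4624*d^4 + 5.1567*d^3 + 0.7932*d^2 - 1.5429*d + 0.2208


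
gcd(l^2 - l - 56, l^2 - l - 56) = l^2 - l - 56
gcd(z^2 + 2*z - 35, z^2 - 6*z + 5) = z - 5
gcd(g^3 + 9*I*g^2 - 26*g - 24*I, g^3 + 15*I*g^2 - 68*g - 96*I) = g^2 + 7*I*g - 12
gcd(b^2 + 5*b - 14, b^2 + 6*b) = 1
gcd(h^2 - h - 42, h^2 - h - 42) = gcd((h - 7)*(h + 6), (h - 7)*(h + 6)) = h^2 - h - 42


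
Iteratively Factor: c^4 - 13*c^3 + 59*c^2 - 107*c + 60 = (c - 3)*(c^3 - 10*c^2 + 29*c - 20) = (c - 5)*(c - 3)*(c^2 - 5*c + 4) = (c - 5)*(c - 4)*(c - 3)*(c - 1)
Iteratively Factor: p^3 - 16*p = (p)*(p^2 - 16) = p*(p + 4)*(p - 4)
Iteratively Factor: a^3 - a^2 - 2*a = (a + 1)*(a^2 - 2*a) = a*(a + 1)*(a - 2)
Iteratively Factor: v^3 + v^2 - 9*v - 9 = (v - 3)*(v^2 + 4*v + 3) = (v - 3)*(v + 1)*(v + 3)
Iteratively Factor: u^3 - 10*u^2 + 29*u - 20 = (u - 5)*(u^2 - 5*u + 4) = (u - 5)*(u - 4)*(u - 1)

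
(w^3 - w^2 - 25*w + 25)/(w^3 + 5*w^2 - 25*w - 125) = (w - 1)/(w + 5)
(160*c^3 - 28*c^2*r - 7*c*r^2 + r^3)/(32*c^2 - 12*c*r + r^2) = 5*c + r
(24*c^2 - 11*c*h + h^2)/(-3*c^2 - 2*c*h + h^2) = (-8*c + h)/(c + h)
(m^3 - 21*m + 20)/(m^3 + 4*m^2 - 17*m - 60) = (m - 1)/(m + 3)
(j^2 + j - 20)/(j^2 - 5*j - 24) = (-j^2 - j + 20)/(-j^2 + 5*j + 24)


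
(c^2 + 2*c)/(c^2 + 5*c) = (c + 2)/(c + 5)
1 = 1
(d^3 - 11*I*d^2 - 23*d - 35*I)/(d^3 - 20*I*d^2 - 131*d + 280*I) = (d + I)/(d - 8*I)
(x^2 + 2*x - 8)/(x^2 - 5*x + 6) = (x + 4)/(x - 3)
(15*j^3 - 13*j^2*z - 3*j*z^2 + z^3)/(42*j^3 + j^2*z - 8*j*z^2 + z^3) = (15*j^3 - 13*j^2*z - 3*j*z^2 + z^3)/(42*j^3 + j^2*z - 8*j*z^2 + z^3)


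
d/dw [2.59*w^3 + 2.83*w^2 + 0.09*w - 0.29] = 7.77*w^2 + 5.66*w + 0.09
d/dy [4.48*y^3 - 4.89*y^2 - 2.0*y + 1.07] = 13.44*y^2 - 9.78*y - 2.0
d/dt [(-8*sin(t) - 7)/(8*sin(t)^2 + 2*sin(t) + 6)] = (32*sin(t)^2 + 56*sin(t) - 17)*cos(t)/(2*(4*sin(t)^2 + sin(t) + 3)^2)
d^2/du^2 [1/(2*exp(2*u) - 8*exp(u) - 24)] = 2*((1 - exp(u))*(-exp(2*u) + 4*exp(u) + 12) - 2*(exp(u) - 2)^2*exp(u))*exp(u)/(-exp(2*u) + 4*exp(u) + 12)^3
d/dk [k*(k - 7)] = 2*k - 7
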